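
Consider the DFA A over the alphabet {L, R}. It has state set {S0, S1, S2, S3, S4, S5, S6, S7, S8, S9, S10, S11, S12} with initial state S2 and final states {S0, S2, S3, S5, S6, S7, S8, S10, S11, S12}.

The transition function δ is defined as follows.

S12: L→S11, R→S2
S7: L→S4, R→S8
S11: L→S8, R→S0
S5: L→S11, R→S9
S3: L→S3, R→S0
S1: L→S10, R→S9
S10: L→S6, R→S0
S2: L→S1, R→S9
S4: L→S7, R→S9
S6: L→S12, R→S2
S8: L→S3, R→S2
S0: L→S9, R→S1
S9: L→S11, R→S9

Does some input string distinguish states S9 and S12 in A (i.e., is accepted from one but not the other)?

Yes

States {S4,S5,S7} cannot be reached from the start state, so discard them.
Start with accepting vs non-accepting: {S0,S2,S3,S6,S8,S10,S11,S12} | {S1,S9}.
Split {S0,S2,S3,S6,S8,S10,S11,S12} by δ(·,L) → {S3,S6,S8,S10,S11,S12} and {S0,S2}.
The partition is now stable with 3 blocks: {S3,S6,S8,S10,S11,S12} | {S1,S9} | {S0,S2}.
S9 and S12 end up in different blocks, so they are distinguishable. For instance, the string 'ε' is accepted from only S12.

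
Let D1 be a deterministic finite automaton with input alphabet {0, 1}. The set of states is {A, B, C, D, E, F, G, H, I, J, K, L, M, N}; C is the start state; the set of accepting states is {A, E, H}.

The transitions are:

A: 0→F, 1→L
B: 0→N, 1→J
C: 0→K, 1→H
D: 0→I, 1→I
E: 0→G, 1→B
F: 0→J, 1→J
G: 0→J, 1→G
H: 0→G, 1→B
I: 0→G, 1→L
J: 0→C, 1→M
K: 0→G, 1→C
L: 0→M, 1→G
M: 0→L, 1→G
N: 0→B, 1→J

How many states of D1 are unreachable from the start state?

5

BFS from C reaches {B, C, G, H, J, K, L, M, N}; the 5 state(s) A, D, E, F, I are never visited.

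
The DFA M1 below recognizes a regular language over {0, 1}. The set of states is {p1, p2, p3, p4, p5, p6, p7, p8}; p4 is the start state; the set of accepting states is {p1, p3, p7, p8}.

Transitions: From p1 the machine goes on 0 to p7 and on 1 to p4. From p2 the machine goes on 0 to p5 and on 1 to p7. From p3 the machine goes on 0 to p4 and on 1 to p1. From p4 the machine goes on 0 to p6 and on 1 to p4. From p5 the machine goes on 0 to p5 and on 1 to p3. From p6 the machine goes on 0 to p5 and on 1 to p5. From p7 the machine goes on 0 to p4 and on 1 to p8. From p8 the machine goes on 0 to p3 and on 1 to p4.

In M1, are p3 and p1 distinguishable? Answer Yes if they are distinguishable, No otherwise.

First remove the unreachable states {p2}; 7 states remain.
P0 = {p1,p3,p7,p8} | {p4,p5,p6}.
On input 0, block {p1,p3,p7,p8} splits into {p1,p8} and {p3,p7}.
Split {p4,p5,p6} by δ(·,1) → {p4,p6} and {p5}.
Refine {p4,p6} on symbol 0: members go to different blocks, giving {p4} and {p6}.
Stable partition: {p1,p8} | {p4} | {p3,p7} | {p5} | {p6} — 5 equivalence classes.
p3 and p1 end up in different blocks, so they are distinguishable. For instance, the string '0' is accepted from only p1.

Yes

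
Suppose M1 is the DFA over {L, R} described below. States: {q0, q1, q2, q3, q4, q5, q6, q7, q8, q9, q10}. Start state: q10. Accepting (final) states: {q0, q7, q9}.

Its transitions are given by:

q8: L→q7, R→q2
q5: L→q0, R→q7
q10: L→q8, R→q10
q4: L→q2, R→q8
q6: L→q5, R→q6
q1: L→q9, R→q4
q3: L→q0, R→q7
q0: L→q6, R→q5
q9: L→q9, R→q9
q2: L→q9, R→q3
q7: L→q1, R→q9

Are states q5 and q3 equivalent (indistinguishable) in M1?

Every state is reachable, so we keep all 11.
Initial partition by acceptance: {q0,q7,q9} | {q1,q2,q3,q4,q5,q6,q8,q10}.
Refine {q0,q7,q9} on symbol L: members go to different blocks, giving {q0,q7} and {q9}.
On input R, block {q0,q7} splits into {q0} and {q7}.
On input L, block {q1,q2,q3,q4,q5,q6,q8,q10} splits into {q4,q6,q10} and {q1,q2} and {q3,q5} and {q8}.
Split {q4,q6,q10} by δ(·,L) → {q4} and {q6} and {q10}.
On input R, block {q1,q2} splits into {q1} and {q2}.
No further refinement is possible. Final partition (10 blocks): {q0} | {q4} | {q9} | {q7} | {q1} | {q3,q5} | {q8} | {q6} | {q10} | {q2}.
q5 and q3 lie in the same block of the stable partition, so they are equivalent — no string distinguishes them.

Yes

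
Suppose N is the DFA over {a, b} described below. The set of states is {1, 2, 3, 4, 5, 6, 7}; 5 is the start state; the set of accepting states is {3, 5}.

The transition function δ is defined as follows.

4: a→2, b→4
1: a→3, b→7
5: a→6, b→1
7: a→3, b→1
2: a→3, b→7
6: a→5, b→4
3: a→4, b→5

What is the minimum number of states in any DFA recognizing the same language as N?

5

Initial partition by acceptance: {3,5} | {1,2,4,6,7}.
Refine {3,5} on symbol b: members go to different blocks, giving {3} and {5}.
Refine {1,2,4,6,7} on symbol a: members go to different blocks, giving {1,2,7} and {4} and {6}.
No further refinement is possible. Final partition (5 blocks): {3} | {1,2,7} | {5} | {4} | {6}.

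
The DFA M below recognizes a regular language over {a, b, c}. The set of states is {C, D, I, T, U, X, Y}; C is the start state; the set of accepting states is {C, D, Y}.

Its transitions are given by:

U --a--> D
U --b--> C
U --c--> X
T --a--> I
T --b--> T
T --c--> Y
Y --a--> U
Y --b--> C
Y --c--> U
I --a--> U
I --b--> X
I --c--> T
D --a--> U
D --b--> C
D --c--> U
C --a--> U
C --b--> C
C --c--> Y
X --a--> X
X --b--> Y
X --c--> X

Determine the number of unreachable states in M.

No path from C leads to I, T; the other 5 states are all reachable.

2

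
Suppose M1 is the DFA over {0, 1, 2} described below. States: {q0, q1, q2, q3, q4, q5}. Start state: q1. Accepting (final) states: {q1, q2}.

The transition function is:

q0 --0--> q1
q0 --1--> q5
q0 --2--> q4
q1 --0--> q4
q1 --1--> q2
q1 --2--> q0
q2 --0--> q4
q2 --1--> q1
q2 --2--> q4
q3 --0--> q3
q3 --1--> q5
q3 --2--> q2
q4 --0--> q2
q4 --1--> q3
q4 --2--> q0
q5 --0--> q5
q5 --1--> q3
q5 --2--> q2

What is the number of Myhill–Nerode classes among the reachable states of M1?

Initial partition by acceptance: {q1,q2} | {q0,q3,q4,q5}.
Split {q0,q3,q4,q5} by δ(·,0) → {q0,q4} and {q3,q5}.
No further refinement is possible. Final partition (3 blocks): {q1,q2} | {q0,q4} | {q3,q5}.

3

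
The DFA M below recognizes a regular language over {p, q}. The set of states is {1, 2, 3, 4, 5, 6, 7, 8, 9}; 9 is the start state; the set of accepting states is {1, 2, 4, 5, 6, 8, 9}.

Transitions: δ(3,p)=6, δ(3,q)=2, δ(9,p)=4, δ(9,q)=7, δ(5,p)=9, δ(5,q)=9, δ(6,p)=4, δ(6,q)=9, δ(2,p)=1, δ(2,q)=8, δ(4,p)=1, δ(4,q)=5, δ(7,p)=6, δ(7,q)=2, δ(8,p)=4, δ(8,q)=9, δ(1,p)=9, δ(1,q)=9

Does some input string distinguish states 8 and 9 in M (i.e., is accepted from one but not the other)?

Reachable states from the start: {1,2,4,5,6,7,8,9}. Unreachable: {3} — drop them.
Start with accepting vs non-accepting: {1,2,4,5,6,8,9} | {7}.
Refine {1,2,4,5,6,8,9} on symbol q: members go to different blocks, giving {1,2,4,5,6,8} and {9}.
Split {1,2,4,5,6,8} by δ(·,p) → {2,4,6,8} and {1,5}.
Split {2,4,6,8} by δ(·,p) → {2,4} and {6,8}.
Refine {2,4} on symbol q: members go to different blocks, giving {2} and {4}.
Stable partition: {2} | {7} | {9} | {1,5} | {6,8} | {4} — 6 equivalence classes.
8 and 9 end up in different blocks, so they are distinguishable. For instance, the string 'q' is accepted from only 8.

Yes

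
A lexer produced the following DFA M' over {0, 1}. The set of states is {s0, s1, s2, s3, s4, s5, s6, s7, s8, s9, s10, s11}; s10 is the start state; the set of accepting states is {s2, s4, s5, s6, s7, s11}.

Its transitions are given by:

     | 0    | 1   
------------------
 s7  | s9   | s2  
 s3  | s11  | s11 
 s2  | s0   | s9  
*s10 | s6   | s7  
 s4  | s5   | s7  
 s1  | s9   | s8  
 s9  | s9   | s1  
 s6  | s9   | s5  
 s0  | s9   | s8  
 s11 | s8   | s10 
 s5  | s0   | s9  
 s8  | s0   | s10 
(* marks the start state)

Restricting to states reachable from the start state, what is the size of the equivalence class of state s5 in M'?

Reachable states from the start: {s0,s1,s2,s5,s6,s7,s8,s9,s10}. Unreachable: {s3,s4,s11} — drop them.
Initial partition by acceptance: {s2,s5,s6,s7} | {s0,s1,s8,s9,s10}.
Split {s2,s5,s6,s7} by δ(·,1) → {s2,s5} and {s6,s7}.
Split {s0,s1,s8,s9,s10} by δ(·,0) → {s0,s1,s8,s9} and {s10}.
On input 1, block {s0,s1,s8,s9} splits into {s0,s1,s9} and {s8}.
Split {s0,s1,s9} by δ(·,1) → {s0,s1} and {s9}.
No further refinement is possible. Final partition (6 blocks): {s2,s5} | {s0,s1} | {s6,s7} | {s10} | {s8} | {s9}.
State s5 belongs to the block {s2,s5}, which has 2 states.

2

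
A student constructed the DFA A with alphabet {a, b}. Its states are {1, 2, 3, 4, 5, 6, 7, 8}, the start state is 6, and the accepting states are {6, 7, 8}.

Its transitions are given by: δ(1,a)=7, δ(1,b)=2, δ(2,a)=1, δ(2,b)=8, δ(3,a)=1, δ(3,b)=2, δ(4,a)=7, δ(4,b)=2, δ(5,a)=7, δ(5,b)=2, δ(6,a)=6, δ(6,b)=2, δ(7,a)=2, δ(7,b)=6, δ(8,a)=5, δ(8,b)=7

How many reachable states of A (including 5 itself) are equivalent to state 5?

States {3,4} cannot be reached from the start state, so discard them.
P0 = {6,7,8} | {1,2,5}.
On input a, block {6,7,8} splits into {7,8} and {6}.
Refine {7,8} on symbol b: members go to different blocks, giving {7} and {8}.
Split {1,2,5} by δ(·,a) → {1,5} and {2}.
Stable partition: {7} | {1,5} | {6} | {8} | {2} — 5 equivalence classes.
State 5 belongs to the block {1,5}, which has 2 states.

2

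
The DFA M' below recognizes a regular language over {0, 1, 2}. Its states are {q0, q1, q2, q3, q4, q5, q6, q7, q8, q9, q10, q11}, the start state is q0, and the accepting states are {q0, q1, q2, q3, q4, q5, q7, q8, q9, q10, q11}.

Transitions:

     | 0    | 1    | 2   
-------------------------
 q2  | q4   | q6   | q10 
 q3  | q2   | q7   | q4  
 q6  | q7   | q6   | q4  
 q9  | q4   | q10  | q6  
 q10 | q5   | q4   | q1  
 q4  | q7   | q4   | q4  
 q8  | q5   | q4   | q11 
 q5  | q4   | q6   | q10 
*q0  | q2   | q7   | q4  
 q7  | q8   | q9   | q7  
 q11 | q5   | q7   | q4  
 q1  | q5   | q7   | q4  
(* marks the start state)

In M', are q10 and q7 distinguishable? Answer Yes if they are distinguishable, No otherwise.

First remove the unreachable states {q3}; 11 states remain.
P0 = {q0,q1,q2,q4,q5,q7,q8,q9,q10,q11} | {q6}.
Refine {q0,q1,q2,q4,q5,q7,q8,q9,q10,q11} on symbol 1: members go to different blocks, giving {q0,q1,q4,q7,q8,q9,q10,q11} and {q2,q5}.
On input 0, block {q0,q1,q4,q7,q8,q9,q10,q11} splits into {q0,q1,q8,q10,q11} and {q4,q7,q9}.
Refine {q0,q1,q8,q10,q11} on symbol 2: members go to different blocks, giving {q0,q1,q11} and {q8,q10}.
Split {q4,q7,q9} by δ(·,0) → {q4,q9} and {q7}.
On input 0, block {q4,q9} splits into {q4} and {q9}.
Stable partition: {q0,q1,q11} | {q6} | {q2,q5} | {q4} | {q8,q10} | {q7} | {q9} — 7 equivalence classes.
q10 and q7 end up in different blocks, so they are distinguishable. For instance, the string '01' is accepted from only q7.

Yes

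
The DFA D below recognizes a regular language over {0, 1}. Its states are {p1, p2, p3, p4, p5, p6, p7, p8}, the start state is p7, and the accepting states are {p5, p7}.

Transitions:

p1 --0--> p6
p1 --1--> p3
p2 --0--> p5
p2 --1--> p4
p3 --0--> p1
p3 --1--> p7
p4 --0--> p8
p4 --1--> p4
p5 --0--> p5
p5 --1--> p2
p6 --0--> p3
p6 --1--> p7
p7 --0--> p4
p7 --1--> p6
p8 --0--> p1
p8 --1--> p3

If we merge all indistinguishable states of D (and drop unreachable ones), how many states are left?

First remove the unreachable states {p2,p5}; 6 states remain.
Initial partition by acceptance: {p7} | {p1,p3,p4,p6,p8}.
Split {p1,p3,p4,p6,p8} by δ(·,1) → {p1,p4,p8} and {p3,p6}.
Split {p1,p4,p8} by δ(·,0) → {p4,p8} and {p1}.
Split {p4,p8} by δ(·,0) → {p4} and {p8}.
Split {p3,p6} by δ(·,0) → {p3} and {p6}.
The partition is now stable with 6 blocks: {p7} | {p4} | {p3} | {p1} | {p8} | {p6}.

6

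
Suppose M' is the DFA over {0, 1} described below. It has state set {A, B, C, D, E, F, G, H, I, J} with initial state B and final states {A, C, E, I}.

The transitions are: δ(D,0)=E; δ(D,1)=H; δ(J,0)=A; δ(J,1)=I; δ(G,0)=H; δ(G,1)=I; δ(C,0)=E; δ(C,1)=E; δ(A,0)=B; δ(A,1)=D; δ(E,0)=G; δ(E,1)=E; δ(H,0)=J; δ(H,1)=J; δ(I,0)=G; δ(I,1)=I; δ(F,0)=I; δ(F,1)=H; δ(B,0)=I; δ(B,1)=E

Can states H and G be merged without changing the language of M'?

No

First remove the unreachable states {C,F}; 8 states remain.
Initial partition by acceptance: {A,E,I} | {B,D,G,H,J}.
On input 1, block {A,E,I} splits into {E,I} and {A}.
Split {B,D,G,H,J} by δ(·,0) → {B,D} and {G,H} and {J}.
Refine {B,D} on symbol 1: members go to different blocks, giving {B} and {D}.
On input 0, block {G,H} splits into {G} and {H}.
Stable partition: {E,I} | {B} | {A} | {G} | {J} | {D} | {H} — 7 equivalence classes.
H and G end up in different blocks, so they are distinguishable. For instance, the string '1' is accepted from only G.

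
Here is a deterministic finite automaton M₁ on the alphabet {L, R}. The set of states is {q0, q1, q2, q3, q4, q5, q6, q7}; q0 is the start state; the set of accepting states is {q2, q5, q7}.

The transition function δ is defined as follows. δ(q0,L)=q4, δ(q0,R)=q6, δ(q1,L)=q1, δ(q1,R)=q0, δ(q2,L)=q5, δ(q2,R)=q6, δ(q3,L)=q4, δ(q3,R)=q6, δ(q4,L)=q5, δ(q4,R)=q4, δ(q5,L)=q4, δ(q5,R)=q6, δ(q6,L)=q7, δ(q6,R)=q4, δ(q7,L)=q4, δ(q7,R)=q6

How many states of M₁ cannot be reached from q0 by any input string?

3

BFS from q0 reaches {q0, q4, q5, q6, q7}; the 3 state(s) q1, q2, q3 are never visited.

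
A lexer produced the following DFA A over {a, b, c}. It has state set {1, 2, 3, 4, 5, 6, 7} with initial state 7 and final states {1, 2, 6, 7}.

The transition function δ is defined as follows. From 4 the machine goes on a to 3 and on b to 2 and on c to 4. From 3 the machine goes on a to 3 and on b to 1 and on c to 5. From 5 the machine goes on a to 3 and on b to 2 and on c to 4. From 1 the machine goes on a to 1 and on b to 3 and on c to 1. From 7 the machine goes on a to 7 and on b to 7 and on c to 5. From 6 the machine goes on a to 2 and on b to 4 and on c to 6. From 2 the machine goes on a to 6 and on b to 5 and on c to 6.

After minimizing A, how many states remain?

All states are reachable from the start state.
P0 = {1,2,6,7} | {3,4,5}.
Refine {1,2,6,7} on symbol b: members go to different blocks, giving {1,2,6} and {7}.
The partition is now stable with 3 blocks: {1,2,6} | {3,4,5} | {7}.

3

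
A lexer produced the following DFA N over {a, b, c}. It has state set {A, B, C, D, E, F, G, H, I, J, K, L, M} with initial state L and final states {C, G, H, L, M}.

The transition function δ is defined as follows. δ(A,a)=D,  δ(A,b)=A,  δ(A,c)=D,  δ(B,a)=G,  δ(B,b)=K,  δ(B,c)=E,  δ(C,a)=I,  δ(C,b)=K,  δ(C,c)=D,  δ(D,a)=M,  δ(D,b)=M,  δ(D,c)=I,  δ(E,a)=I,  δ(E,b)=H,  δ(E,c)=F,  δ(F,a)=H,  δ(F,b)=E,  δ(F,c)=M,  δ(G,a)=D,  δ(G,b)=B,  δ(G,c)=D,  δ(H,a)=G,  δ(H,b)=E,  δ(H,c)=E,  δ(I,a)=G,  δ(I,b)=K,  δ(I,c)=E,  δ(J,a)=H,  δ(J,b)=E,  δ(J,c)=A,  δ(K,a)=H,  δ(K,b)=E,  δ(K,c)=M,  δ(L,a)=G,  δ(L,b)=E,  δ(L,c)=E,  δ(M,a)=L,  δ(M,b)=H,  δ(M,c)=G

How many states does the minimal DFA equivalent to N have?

States {A,C,J} cannot be reached from the start state, so discard them.
Start with accepting vs non-accepting: {G,H,L,M} | {B,D,E,F,I,K}.
Split {G,H,L,M} by δ(·,a) → {H,L,M} and {G}.
Refine {H,L,M} on symbol a: members go to different blocks, giving {H,L} and {M}.
On input a, block {B,D,E,F,I,K} splits into {B,I} and {F,K} and {D} and {E}.
No further refinement is possible. Final partition (7 blocks): {H,L} | {B,I} | {G} | {M} | {F,K} | {D} | {E}.

7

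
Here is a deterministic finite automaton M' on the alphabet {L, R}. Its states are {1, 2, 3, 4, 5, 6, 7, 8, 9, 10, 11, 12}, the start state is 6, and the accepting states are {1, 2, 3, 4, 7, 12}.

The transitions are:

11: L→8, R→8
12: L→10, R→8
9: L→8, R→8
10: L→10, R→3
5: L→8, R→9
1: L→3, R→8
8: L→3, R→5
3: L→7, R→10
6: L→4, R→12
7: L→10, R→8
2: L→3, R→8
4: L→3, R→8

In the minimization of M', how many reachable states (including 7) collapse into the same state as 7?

First remove the unreachable states {1,2,11}; 9 states remain.
Start with accepting vs non-accepting: {3,4,7,12} | {5,6,8,9,10}.
On input L, block {3,4,7,12} splits into {3,4} and {7,12}.
Split {3,4} by δ(·,L) → {3} and {4}.
On input L, block {5,6,8,9,10} splits into {5,9,10} and {6} and {8}.
Refine {5,9,10} on symbol L: members go to different blocks, giving {5,9} and {10}.
Refine {5,9} on symbol R: members go to different blocks, giving {5} and {9}.
No further refinement is possible. Final partition (8 blocks): {3} | {5} | {7,12} | {4} | {6} | {8} | {10} | {9}.
The equivalence class containing 7 is {7,12}, of size 2.

2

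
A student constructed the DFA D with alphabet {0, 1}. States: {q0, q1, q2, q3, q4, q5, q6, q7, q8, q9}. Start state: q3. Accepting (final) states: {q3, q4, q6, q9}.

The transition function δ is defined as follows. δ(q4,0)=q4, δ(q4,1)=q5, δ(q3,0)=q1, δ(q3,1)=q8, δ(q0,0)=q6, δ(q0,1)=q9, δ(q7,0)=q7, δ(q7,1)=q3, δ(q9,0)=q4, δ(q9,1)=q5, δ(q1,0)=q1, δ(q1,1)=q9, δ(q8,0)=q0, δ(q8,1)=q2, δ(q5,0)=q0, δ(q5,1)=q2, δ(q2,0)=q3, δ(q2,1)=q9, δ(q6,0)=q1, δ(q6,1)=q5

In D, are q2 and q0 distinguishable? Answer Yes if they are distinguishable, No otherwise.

First remove the unreachable states {q7}; 9 states remain.
Initial partition by acceptance: {q3,q4,q6,q9} | {q0,q1,q2,q5,q8}.
On input 0, block {q3,q4,q6,q9} splits into {q3,q6} and {q4,q9}.
On input 0, block {q0,q1,q2,q5,q8} splits into {q1,q5,q8} and {q0,q2}.
On input 0, block {q1,q5,q8} splits into {q5,q8} and {q1}.
The partition is now stable with 5 blocks: {q3,q6} | {q5,q8} | {q4,q9} | {q0,q2} | {q1}.
q2 and q0 lie in the same block of the stable partition, so they are equivalent — no string distinguishes them.

No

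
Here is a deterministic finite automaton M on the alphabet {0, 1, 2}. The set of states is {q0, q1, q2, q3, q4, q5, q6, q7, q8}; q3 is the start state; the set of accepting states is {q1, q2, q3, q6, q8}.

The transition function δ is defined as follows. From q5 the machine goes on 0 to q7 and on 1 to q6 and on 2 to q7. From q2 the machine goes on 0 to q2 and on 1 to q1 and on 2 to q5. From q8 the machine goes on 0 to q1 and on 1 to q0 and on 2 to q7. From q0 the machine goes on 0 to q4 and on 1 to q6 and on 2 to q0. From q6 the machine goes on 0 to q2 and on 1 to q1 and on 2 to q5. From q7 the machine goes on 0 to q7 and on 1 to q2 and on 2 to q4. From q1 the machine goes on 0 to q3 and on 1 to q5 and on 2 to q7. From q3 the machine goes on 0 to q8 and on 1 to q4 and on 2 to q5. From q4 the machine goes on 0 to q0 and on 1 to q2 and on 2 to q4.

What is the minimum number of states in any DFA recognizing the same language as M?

3

Initial partition by acceptance: {q1,q2,q3,q6,q8} | {q0,q4,q5,q7}.
On input 1, block {q1,q2,q3,q6,q8} splits into {q1,q3,q8} and {q2,q6}.
Stable partition: {q1,q3,q8} | {q0,q4,q5,q7} | {q2,q6} — 3 equivalence classes.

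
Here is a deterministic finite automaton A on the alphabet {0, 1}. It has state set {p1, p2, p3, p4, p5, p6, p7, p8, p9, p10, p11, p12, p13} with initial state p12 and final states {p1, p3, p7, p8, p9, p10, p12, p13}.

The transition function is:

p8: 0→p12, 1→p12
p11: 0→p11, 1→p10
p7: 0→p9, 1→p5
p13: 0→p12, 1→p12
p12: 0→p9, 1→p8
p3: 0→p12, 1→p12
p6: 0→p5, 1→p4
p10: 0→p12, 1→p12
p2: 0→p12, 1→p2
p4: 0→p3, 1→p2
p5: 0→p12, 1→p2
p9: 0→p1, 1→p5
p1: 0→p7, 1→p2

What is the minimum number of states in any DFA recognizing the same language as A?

First remove the unreachable states {p3,p4,p6,p10,p11,p13}; 7 states remain.
Start with accepting vs non-accepting: {p1,p7,p8,p9,p12} | {p2,p5}.
Split {p1,p7,p8,p9,p12} by δ(·,1) → {p1,p7,p9} and {p8,p12}.
Split {p8,p12} by δ(·,0) → {p8} and {p12}.
No further refinement is possible. Final partition (4 blocks): {p1,p7,p9} | {p2,p5} | {p8} | {p12}.

4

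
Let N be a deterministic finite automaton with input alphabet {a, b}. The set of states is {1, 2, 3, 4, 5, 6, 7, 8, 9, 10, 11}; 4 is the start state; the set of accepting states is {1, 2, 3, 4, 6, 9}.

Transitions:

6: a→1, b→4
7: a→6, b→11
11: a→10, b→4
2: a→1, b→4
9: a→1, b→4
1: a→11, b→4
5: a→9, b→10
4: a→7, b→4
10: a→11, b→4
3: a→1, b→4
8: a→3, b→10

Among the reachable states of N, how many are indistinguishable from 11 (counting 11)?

Reachable states from the start: {1,4,6,7,10,11}. Unreachable: {2,3,5,8,9} — drop them.
Initial partition by acceptance: {1,4,6} | {7,10,11}.
On input a, block {1,4,6} splits into {1,4} and {6}.
On input a, block {7,10,11} splits into {10,11} and {7}.
On input a, block {1,4} splits into {1} and {4}.
No further refinement is possible. Final partition (5 blocks): {1} | {10,11} | {6} | {7} | {4}.
State 11 belongs to the block {10,11}, which has 2 states.

2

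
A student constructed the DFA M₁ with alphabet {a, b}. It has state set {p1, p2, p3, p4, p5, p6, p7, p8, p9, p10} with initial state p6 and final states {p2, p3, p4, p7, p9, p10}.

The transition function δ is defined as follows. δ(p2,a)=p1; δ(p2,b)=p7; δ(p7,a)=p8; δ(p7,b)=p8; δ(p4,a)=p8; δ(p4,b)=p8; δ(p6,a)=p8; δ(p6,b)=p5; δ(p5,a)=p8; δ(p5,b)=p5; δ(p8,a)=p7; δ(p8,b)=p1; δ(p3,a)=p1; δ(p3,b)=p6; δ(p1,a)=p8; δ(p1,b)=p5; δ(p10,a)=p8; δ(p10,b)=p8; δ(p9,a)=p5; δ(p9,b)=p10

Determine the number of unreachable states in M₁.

BFS from p6 reaches {p1, p5, p6, p7, p8}; the 5 state(s) p2, p3, p4, p9, p10 are never visited.

5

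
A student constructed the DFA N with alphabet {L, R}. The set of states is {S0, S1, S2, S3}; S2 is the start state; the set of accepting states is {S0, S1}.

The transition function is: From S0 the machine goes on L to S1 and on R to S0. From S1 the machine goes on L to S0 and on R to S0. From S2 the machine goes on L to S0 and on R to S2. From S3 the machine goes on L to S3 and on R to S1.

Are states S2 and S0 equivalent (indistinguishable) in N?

No

States {S3} cannot be reached from the start state, so discard them.
Start with accepting vs non-accepting: {S0,S1} | {S2}.
No further refinement is possible. Final partition (2 blocks): {S0,S1} | {S2}.
S2 and S0 end up in different blocks, so they are distinguishable. For instance, the string 'ε' is accepted from only S0.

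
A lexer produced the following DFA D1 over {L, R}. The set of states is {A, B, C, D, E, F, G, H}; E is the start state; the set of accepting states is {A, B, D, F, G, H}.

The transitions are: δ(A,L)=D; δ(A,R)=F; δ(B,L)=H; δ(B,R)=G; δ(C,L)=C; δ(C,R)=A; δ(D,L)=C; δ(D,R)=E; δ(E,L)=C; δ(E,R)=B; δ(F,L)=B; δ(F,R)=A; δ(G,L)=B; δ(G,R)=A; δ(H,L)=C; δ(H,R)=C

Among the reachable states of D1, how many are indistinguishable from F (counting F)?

Start with accepting vs non-accepting: {A,B,D,F,G,H} | {C,E}.
On input L, block {A,B,D,F,G,H} splits into {A,B,F,G} and {D,H}.
Split {A,B,F,G} by δ(·,L) → {A,B} and {F,G}.
The partition is now stable with 4 blocks: {A,B} | {C,E} | {D,H} | {F,G}.
State F belongs to the block {F,G}, which has 2 states.

2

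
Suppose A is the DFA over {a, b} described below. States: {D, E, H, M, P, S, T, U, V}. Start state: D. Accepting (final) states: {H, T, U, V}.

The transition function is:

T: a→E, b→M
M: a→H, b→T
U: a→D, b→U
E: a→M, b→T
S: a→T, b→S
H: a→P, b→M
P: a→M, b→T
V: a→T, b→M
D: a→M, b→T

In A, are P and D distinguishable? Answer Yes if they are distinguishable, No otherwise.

States {S,U,V} cannot be reached from the start state, so discard them.
Initial partition by acceptance: {H,T} | {D,E,M,P}.
Refine {D,E,M,P} on symbol a: members go to different blocks, giving {D,E,P} and {M}.
No further refinement is possible. Final partition (3 blocks): {H,T} | {D,E,P} | {M}.
P and D lie in the same block of the stable partition, so they are equivalent — no string distinguishes them.

No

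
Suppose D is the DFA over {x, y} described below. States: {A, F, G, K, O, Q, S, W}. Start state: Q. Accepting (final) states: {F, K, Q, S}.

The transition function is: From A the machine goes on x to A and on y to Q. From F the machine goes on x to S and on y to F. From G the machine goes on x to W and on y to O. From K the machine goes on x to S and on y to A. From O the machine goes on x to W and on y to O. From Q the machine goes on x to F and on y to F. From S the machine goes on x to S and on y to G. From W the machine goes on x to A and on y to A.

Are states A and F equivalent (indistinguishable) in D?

States {K} cannot be reached from the start state, so discard them.
Initial partition by acceptance: {F,Q,S} | {A,G,O,W}.
Split {F,Q,S} by δ(·,y) → {F,Q} and {S}.
Split {F,Q} by δ(·,x) → {F} and {Q}.
Split {A,G,O,W} by δ(·,y) → {G,O,W} and {A}.
On input x, block {G,O,W} splits into {G,O} and {W}.
The partition is now stable with 6 blocks: {F} | {G,O} | {S} | {Q} | {A} | {W}.
A and F end up in different blocks, so they are distinguishable. For instance, the string 'ε' is accepted from only F.

No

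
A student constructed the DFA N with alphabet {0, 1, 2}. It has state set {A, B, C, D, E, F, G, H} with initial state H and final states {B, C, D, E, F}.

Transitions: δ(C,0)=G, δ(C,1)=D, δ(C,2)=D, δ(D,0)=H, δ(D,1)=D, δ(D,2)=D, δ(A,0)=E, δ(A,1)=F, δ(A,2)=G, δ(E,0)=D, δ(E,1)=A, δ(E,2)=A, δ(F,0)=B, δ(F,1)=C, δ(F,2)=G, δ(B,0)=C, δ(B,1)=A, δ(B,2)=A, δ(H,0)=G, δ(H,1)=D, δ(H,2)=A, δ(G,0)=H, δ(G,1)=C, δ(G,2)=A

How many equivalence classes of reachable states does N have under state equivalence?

Every state is reachable, so we keep all 8.
Initial partition by acceptance: {B,C,D,E,F} | {A,G,H}.
Refine {B,C,D,E,F} on symbol 0: members go to different blocks, giving {B,E,F} and {C,D}.
Split {B,E,F} by δ(·,0) → {B,E} and {F}.
Split {A,G,H} by δ(·,0) → {G,H} and {A}.
No further refinement is possible. Final partition (5 blocks): {B,E} | {G,H} | {C,D} | {F} | {A}.

5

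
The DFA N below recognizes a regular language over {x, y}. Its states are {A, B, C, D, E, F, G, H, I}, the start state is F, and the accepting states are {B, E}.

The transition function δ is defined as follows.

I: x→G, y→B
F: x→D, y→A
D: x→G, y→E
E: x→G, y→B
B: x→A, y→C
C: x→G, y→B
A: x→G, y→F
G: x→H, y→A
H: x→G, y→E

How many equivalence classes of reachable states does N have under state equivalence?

States {I} cannot be reached from the start state, so discard them.
Initial partition by acceptance: {B,E} | {A,C,D,F,G,H}.
Refine {B,E} on symbol y: members go to different blocks, giving {B} and {E}.
Split {A,C,D,F,G,H} by δ(·,y) → {A,F,G} and {D,H} and {C}.
Split {A,F,G} by δ(·,x) → {F,G} and {A}.
Stable partition: {B} | {F,G} | {E} | {D,H} | {C} | {A} — 6 equivalence classes.

6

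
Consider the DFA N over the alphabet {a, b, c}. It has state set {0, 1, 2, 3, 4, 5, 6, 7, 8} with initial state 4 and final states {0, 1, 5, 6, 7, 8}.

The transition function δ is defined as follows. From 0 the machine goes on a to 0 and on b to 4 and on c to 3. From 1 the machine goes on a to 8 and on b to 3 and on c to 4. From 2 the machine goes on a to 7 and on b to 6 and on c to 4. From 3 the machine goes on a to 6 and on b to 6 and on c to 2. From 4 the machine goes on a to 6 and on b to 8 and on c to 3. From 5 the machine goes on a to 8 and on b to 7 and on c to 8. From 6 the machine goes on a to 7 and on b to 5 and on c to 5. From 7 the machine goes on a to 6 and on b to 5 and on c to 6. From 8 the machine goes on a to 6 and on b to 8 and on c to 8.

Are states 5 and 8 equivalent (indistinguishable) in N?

Yes

States {0,1} cannot be reached from the start state, so discard them.
Start with accepting vs non-accepting: {5,6,7,8} | {2,3,4}.
The partition is now stable with 2 blocks: {5,6,7,8} | {2,3,4}.
5 and 8 lie in the same block of the stable partition, so they are equivalent — no string distinguishes them.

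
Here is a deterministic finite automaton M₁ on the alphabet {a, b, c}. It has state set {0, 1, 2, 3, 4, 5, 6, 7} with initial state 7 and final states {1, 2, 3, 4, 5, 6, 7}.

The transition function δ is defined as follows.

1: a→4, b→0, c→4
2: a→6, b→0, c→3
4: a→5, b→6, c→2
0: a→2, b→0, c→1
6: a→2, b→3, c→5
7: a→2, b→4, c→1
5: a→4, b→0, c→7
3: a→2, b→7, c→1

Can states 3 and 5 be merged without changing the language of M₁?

No

All states are reachable from the start state.
Initial partition by acceptance: {1,2,3,4,5,6,7} | {0}.
Split {1,2,3,4,5,6,7} by δ(·,b) → {3,4,6,7} and {1,2,5}.
No further refinement is possible. Final partition (3 blocks): {3,4,6,7} | {0} | {1,2,5}.
3 and 5 end up in different blocks, so they are distinguishable. For instance, the string 'b' is accepted from only 3.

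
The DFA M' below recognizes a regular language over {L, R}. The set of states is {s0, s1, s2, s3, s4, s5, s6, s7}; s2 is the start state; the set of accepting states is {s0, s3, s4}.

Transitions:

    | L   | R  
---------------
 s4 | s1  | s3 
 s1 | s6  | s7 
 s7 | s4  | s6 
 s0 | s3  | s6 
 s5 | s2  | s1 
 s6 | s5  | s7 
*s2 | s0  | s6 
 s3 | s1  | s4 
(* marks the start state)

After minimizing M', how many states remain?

7

Every state is reachable, so we keep all 8.
P0 = {s0,s3,s4} | {s1,s2,s5,s6,s7}.
Refine {s0,s3,s4} on symbol L: members go to different blocks, giving {s3,s4} and {s0}.
Refine {s1,s2,s5,s6,s7} on symbol L: members go to different blocks, giving {s1,s5,s6} and {s2} and {s7}.
Refine {s1,s5,s6} on symbol L: members go to different blocks, giving {s1,s6} and {s5}.
Refine {s1,s6} on symbol L: members go to different blocks, giving {s1} and {s6}.
Stable partition: {s3,s4} | {s1} | {s0} | {s2} | {s7} | {s5} | {s6} — 7 equivalence classes.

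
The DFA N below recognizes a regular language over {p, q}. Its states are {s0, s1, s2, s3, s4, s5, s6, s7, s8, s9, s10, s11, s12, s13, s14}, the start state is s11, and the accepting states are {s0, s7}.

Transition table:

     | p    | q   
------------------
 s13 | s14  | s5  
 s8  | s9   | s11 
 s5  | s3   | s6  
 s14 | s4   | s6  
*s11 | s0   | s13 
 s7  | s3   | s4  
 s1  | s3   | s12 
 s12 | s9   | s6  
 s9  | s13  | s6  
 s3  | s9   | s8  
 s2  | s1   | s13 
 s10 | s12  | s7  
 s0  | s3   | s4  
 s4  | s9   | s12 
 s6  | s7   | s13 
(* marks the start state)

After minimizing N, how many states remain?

Reachable states from the start: {s0,s3,s4,s5,s6,s7,s8,s9,s11,s12,s13,s14}. Unreachable: {s1,s2,s10} — drop them.
P0 = {s0,s7} | {s3,s4,s5,s6,s8,s9,s11,s12,s13,s14}.
On input p, block {s3,s4,s5,s6,s8,s9,s11,s12,s13,s14} splits into {s3,s4,s5,s8,s9,s12,s13,s14} and {s6,s11}.
Refine {s3,s4,s5,s8,s9,s12,s13,s14} on symbol q: members go to different blocks, giving {s5,s8,s9,s12,s14} and {s3,s4,s13}.
Refine {s5,s8,s9,s12,s14} on symbol p: members go to different blocks, giving {s5,s9,s14} and {s8,s12}.
Split {s3,s4,s13} by δ(·,q) → {s3,s4} and {s13}.
Refine {s5,s9,s14} on symbol p: members go to different blocks, giving {s5,s14} and {s9}.
The partition is now stable with 7 blocks: {s0,s7} | {s5,s14} | {s6,s11} | {s3,s4} | {s8,s12} | {s13} | {s9}.

7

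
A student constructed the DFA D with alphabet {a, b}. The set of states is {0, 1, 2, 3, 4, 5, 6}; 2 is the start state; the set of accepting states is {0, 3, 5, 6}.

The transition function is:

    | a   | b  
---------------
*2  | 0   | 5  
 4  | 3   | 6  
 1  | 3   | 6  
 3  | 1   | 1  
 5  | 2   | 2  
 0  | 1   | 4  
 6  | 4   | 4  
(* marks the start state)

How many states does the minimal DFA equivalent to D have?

2

All states are reachable from the start state.
Start with accepting vs non-accepting: {0,3,5,6} | {1,2,4}.
No further refinement is possible. Final partition (2 blocks): {0,3,5,6} | {1,2,4}.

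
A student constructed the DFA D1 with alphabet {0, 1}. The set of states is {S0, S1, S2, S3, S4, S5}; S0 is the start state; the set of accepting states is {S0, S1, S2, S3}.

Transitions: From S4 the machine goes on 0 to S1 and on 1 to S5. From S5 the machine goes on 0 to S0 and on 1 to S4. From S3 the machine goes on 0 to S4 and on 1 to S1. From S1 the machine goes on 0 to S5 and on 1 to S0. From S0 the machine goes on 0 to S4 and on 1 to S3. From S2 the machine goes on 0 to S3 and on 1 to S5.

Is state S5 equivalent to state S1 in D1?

No

Reachable states from the start: {S0,S1,S3,S4,S5}. Unreachable: {S2} — drop them.
P0 = {S0,S1,S3} | {S4,S5}.
The partition is now stable with 2 blocks: {S0,S1,S3} | {S4,S5}.
S5 and S1 end up in different blocks, so they are distinguishable. For instance, the string 'ε' is accepted from only S1.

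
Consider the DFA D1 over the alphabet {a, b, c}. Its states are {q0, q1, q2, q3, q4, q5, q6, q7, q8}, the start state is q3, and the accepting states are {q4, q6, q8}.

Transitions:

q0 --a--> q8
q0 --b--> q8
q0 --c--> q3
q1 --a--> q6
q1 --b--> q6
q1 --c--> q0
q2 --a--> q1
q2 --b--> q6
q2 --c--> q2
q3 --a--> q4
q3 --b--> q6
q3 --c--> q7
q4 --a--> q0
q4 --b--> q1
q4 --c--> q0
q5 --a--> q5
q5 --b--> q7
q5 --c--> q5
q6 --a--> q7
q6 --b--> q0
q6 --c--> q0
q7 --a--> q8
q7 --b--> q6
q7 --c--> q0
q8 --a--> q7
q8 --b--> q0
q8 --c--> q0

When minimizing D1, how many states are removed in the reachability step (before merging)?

No path from q3 leads to q2, q5; the other 7 states are all reachable.

2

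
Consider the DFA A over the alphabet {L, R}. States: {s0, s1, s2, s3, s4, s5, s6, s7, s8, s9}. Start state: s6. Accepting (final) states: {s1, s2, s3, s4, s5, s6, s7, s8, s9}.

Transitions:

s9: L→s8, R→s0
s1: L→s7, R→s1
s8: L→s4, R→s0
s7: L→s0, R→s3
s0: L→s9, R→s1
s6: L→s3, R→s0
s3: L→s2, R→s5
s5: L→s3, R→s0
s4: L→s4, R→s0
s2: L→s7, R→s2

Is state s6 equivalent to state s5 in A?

Start with accepting vs non-accepting: {s1,s2,s3,s4,s5,s6,s7,s8,s9} | {s0}.
Refine {s1,s2,s3,s4,s5,s6,s7,s8,s9} on symbol L: members go to different blocks, giving {s1,s2,s3,s4,s5,s6,s8,s9} and {s7}.
Split {s1,s2,s3,s4,s5,s6,s8,s9} by δ(·,L) → {s3,s4,s5,s6,s8,s9} and {s1,s2}.
Refine {s3,s4,s5,s6,s8,s9} on symbol L: members go to different blocks, giving {s4,s5,s6,s8,s9} and {s3}.
Refine {s4,s5,s6,s8,s9} on symbol L: members go to different blocks, giving {s4,s8,s9} and {s5,s6}.
Stable partition: {s4,s8,s9} | {s0} | {s7} | {s1,s2} | {s3} | {s5,s6} — 6 equivalence classes.
s6 and s5 lie in the same block of the stable partition, so they are equivalent — no string distinguishes them.

Yes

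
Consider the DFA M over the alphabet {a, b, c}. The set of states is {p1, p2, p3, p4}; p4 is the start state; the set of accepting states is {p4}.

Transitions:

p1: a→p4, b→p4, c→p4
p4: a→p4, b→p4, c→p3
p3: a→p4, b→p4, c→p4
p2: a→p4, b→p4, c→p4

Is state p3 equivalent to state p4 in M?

No

First remove the unreachable states {p1,p2}; 2 states remain.
P0 = {p4} | {p3}.
Stable partition: {p4} | {p3} — 2 equivalence classes.
p3 and p4 end up in different blocks, so they are distinguishable. For instance, the string 'ε' is accepted from only p4.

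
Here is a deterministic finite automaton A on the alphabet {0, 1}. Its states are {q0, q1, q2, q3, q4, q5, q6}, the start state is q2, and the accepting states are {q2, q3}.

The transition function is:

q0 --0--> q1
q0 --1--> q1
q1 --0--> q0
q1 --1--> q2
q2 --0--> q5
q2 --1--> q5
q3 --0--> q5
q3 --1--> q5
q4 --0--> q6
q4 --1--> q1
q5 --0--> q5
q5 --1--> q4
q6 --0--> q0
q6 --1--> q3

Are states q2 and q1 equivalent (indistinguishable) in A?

Every state is reachable, so we keep all 7.
Initial partition by acceptance: {q2,q3} | {q0,q1,q4,q5,q6}.
Refine {q0,q1,q4,q5,q6} on symbol 1: members go to different blocks, giving {q0,q4,q5} and {q1,q6}.
Refine {q0,q4,q5} on symbol 0: members go to different blocks, giving {q0,q4} and {q5}.
Stable partition: {q2,q3} | {q0,q4} | {q1,q6} | {q5} — 4 equivalence classes.
q2 and q1 end up in different blocks, so they are distinguishable. For instance, the string 'ε' is accepted from only q2.

No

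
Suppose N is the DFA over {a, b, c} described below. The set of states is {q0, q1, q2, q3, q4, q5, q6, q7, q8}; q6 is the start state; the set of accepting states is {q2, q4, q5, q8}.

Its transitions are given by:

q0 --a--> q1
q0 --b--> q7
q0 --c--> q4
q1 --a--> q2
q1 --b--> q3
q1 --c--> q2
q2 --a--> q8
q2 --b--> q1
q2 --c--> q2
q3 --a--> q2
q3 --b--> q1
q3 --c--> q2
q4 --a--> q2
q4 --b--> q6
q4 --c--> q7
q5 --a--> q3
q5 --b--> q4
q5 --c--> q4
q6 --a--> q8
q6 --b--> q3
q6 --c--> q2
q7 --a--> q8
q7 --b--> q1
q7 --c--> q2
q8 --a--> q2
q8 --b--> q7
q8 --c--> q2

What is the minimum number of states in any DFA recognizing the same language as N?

Reachable states from the start: {q1,q2,q3,q6,q7,q8}. Unreachable: {q0,q4,q5} — drop them.
P0 = {q2,q8} | {q1,q3,q6,q7}.
Stable partition: {q2,q8} | {q1,q3,q6,q7} — 2 equivalence classes.

2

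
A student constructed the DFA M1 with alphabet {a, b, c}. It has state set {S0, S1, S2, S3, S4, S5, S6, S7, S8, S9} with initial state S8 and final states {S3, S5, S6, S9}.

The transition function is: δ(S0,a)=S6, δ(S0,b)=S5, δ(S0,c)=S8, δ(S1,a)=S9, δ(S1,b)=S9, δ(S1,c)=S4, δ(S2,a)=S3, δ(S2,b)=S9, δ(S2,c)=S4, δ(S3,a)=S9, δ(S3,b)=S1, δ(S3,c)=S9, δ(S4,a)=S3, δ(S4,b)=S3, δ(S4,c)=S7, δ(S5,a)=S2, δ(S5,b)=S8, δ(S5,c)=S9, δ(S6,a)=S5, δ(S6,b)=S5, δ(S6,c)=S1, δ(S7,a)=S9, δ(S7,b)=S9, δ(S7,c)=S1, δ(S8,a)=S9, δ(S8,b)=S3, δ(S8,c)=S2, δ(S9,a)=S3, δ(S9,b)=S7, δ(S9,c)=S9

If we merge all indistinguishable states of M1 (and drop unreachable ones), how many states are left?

Reachable states from the start: {S1,S2,S3,S4,S7,S8,S9}. Unreachable: {S0,S5,S6} — drop them.
Initial partition by acceptance: {S3,S9} | {S1,S2,S4,S7,S8}.
The partition is now stable with 2 blocks: {S3,S9} | {S1,S2,S4,S7,S8}.

2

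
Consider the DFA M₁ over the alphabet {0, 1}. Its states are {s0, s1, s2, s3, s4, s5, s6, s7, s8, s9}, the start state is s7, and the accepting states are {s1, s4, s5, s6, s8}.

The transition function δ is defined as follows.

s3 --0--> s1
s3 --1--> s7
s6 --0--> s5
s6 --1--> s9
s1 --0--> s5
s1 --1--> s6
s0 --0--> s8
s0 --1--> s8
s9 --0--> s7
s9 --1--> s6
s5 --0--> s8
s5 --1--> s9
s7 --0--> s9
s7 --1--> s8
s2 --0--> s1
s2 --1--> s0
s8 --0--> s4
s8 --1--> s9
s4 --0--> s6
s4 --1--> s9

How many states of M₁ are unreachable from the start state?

Starting at s7 and following transitions, the reachable set is {s4, s5, s6, s7, s8, s9}. That leaves s0, s1, s2, s3 unreachable — 4 in total.

4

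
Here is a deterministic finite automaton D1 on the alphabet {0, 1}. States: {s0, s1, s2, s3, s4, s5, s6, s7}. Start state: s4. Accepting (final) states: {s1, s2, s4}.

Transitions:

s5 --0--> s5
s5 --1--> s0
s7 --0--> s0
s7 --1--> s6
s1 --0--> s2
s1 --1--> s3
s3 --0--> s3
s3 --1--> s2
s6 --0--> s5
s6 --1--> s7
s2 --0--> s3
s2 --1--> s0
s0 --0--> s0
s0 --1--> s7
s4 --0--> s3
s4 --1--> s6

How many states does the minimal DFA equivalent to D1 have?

3

First remove the unreachable states {s1}; 7 states remain.
Start with accepting vs non-accepting: {s2,s4} | {s0,s3,s5,s6,s7}.
Split {s0,s3,s5,s6,s7} by δ(·,1) → {s0,s5,s6,s7} and {s3}.
Stable partition: {s2,s4} | {s0,s5,s6,s7} | {s3} — 3 equivalence classes.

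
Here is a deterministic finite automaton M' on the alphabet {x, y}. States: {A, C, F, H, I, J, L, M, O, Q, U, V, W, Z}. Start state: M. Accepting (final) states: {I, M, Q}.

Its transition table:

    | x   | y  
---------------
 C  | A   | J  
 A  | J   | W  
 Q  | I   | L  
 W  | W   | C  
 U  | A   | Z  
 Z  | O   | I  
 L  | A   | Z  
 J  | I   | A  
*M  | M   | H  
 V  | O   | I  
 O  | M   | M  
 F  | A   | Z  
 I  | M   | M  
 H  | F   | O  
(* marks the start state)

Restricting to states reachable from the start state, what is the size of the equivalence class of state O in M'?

1

Reachable states from the start: {A,C,F,H,I,J,M,O,W,Z}. Unreachable: {L,Q,U,V} — drop them.
Initial partition by acceptance: {I,M} | {A,C,F,H,J,O,W,Z}.
Refine {I,M} on symbol y: members go to different blocks, giving {M} and {I}.
Split {A,C,F,H,J,O,W,Z} by δ(·,x) → {A,C,F,H,W,Z} and {O} and {J}.
Split {A,C,F,H,W,Z} by δ(·,x) → {C,F,H,W} and {A} and {Z}.
Split {C,F,H,W} by δ(·,x) → {C,F} and {H,W}.
Split {C,F} by δ(·,y) → {C} and {F}.
Refine {H,W} on symbol x: members go to different blocks, giving {W} and {H}.
No further refinement is possible. Final partition (10 blocks): {M} | {C} | {I} | {O} | {J} | {A} | {Z} | {W} | {F} | {H}.
The equivalence class containing O is {O}, of size 1.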